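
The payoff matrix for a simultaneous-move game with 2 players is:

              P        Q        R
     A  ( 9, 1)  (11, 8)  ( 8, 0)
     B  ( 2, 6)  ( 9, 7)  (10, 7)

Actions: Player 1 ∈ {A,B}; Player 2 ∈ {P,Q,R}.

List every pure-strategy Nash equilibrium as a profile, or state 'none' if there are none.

(A,P): not NE [P2→Q gives 8>1]
(A,Q): NE
(A,R): not NE [P1→B gives 10>8; P2→Q gives 8>0]
(B,P): not NE [P1→A gives 9>2; P2→R gives 7>6]
(B,Q): not NE [P1→A gives 11>9]
(B,R): NE

PSNE = {(A,Q), (B,R)}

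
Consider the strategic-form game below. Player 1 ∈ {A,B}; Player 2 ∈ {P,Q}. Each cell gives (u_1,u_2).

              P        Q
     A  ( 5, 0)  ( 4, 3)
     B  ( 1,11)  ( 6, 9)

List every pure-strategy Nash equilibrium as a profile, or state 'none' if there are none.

(A,P): not NE [P2→Q gives 3>0]
(A,Q): not NE [P1→B gives 6>4]
(B,P): not NE [P1→A gives 5>1]
(B,Q): not NE [P2→P gives 11>9]

Equilibria: none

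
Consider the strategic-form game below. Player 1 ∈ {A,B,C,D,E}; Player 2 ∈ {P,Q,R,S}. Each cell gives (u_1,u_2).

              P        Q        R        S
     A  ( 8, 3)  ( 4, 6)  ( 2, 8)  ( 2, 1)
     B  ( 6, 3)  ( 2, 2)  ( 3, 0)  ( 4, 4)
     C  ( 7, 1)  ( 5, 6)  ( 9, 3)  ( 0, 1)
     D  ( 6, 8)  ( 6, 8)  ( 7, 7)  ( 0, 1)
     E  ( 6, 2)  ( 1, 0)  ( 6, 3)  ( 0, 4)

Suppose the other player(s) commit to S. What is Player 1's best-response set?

u_1(A vs S) = 2
u_1(B vs S) = 4
u_1(C vs S) = 0
u_1(D vs S) = 0
u_1(E vs S) = 0
max payoff 4 at {B}

argmax u_1 = {B}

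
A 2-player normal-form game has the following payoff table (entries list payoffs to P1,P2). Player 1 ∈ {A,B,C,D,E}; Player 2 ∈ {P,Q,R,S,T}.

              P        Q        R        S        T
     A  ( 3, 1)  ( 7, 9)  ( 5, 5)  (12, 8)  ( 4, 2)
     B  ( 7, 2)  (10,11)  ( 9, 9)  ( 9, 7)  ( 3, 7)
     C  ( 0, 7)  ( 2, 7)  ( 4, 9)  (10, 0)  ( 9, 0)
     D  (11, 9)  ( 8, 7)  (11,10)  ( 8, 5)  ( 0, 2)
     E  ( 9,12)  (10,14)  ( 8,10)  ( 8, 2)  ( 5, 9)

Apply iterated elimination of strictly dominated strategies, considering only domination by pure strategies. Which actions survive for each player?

Survivors P1:{B,D,E} P2:{P,Q,R}

P2 drop S (Q beats it: A:9>8 B:11>7 C:7>0 D:7>5 E:14>2)
P1 drop A (E beats it: P:9>3 Q:10>7 R:8>5 T:5>4)
P2 drop T (Q beats it: B:11>7 C:7>0 D:7>2 E:14>9)
P1 drop C (B beats it: P:7>0 Q:10>2 R:9>4)
P1→{B,D,E} P2→{P,Q,R}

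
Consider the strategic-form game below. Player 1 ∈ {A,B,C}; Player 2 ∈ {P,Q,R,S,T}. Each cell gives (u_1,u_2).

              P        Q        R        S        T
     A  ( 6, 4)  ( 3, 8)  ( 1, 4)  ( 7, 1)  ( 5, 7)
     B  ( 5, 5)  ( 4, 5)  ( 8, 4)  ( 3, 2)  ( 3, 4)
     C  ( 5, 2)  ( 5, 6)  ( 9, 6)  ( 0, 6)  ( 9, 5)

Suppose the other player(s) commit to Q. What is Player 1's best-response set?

BR_1 = {C}

u_1(A vs Q) = 3
u_1(B vs Q) = 4
u_1(C vs Q) = 5
max payoff 5 at {C}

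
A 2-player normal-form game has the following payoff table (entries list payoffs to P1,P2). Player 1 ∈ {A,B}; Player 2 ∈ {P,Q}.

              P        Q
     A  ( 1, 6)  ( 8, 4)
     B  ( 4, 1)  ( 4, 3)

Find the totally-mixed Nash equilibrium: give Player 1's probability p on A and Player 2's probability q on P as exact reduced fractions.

P1 indiff ⇒ q·1+(1-q)·8 = q·4+(1-q)·4 ⇒ q(-3) = (1-q)(-4) ⇒ q = 4/7
P2 indiff ⇒ p·6+(1-p)·1 = p·4+(1-p)·3 ⇒ p(2) = (1-p)(2) ⇒ p = 1/2

p=1/2, q=4/7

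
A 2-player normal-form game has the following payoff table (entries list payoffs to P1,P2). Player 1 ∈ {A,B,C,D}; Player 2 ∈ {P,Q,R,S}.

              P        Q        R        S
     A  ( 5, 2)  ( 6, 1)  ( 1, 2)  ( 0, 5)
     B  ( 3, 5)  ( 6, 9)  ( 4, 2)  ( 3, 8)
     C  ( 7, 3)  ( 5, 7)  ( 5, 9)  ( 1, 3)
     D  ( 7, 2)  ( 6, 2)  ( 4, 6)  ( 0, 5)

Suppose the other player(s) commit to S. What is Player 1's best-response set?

u_1(A vs S) = 0
u_1(B vs S) = 3
u_1(C vs S) = 1
u_1(D vs S) = 0
max payoff 3 at {B}

BR_1 = {B}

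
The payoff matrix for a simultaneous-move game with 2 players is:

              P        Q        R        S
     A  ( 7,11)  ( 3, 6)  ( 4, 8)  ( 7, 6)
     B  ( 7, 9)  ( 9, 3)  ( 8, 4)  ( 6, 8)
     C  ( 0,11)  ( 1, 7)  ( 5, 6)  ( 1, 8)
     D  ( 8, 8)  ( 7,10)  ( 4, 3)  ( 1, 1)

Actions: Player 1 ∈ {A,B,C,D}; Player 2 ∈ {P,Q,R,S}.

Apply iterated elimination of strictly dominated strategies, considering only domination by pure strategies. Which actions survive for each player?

Survivors P1:{B,D} P2:{P,Q}

P1 drop C (B beats it: P:7>0 Q:9>1 R:8>5 S:6>1)
P2 drop R (P beats it: A:11>8 B:9>4 D:8>3)
P2 drop S (P beats it: A:11>6 B:9>8 D:8>1)
P1 drop A (D beats it: P:8>7 Q:7>3)
P1→{B,D} P2→{P,Q}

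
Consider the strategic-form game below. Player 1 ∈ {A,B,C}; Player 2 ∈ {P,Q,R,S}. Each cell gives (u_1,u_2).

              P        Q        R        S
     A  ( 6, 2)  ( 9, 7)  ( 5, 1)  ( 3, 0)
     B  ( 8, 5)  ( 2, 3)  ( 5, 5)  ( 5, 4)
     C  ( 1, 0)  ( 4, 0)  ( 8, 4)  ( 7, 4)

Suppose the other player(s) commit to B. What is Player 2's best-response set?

argmax u_2 = {P,R}

u_2(P vs B) = 5
u_2(Q vs B) = 3
u_2(R vs B) = 5
u_2(S vs B) = 4
max payoff 5 at {P,R}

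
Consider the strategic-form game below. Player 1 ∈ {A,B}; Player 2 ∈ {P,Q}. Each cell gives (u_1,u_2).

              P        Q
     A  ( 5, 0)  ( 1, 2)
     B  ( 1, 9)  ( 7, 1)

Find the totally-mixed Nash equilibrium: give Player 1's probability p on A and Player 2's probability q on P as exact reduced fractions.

P1 mixes 4/5 on A; P2 mixes 3/5 on P

P1 indiff ⇒ q·5+(1-q)·1 = q·1+(1-q)·7 ⇒ q(4) = (1-q)(6) ⇒ q = 3/5
P2 indiff ⇒ p·0+(1-p)·9 = p·2+(1-p)·1 ⇒ p(-2) = (1-p)(-8) ⇒ p = 4/5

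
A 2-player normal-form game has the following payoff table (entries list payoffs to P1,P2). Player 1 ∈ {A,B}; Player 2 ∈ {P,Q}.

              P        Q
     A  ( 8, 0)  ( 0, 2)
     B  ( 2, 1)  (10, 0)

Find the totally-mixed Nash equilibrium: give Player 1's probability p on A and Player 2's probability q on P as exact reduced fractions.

P1 mixes 1/3 on A; P2 mixes 5/8 on P

P1 indiff ⇒ q·8+(1-q)·0 = q·2+(1-q)·10 ⇒ q(6) = (1-q)(10) ⇒ q = 5/8
P2 indiff ⇒ p·0+(1-p)·1 = p·2+(1-p)·0 ⇒ p(-2) = (1-p)(-1) ⇒ p = 1/3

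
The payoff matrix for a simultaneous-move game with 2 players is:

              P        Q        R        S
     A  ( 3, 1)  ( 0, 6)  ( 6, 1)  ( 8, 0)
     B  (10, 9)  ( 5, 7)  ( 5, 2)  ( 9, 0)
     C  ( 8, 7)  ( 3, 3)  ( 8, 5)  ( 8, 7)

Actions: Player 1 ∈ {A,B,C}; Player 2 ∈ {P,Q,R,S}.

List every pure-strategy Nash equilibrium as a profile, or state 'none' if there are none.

Nash profiles: (B,P)

(A,P): not NE [P1→B gives 10>3; P2→Q gives 6>1]
(A,Q): not NE [P1→B gives 5>0]
(A,R): not NE [P1→C gives 8>6; P2→Q gives 6>1]
(A,S): not NE [P1→B gives 9>8; P2→Q gives 6>0]
(B,P): NE
(B,Q): not NE [P2→P gives 9>7]
(B,R): not NE [P1→C gives 8>5; P2→P gives 9>2]
(B,S): not NE [P2→P gives 9>0]
(C,P): not NE [P1→B gives 10>8]
(C,Q): not NE [P1→B gives 5>3; P2→S gives 7>3]
(C,R): not NE [P2→S gives 7>5]
(C,S): not NE [P1→B gives 9>8]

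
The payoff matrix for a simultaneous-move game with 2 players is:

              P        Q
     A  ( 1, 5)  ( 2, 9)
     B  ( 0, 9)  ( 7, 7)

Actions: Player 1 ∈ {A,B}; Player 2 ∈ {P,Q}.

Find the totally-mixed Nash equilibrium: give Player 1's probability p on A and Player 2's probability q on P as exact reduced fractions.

P1 indiff ⇒ q·1+(1-q)·2 = q·0+(1-q)·7 ⇒ q(1) = (1-q)(5) ⇒ q = 5/6
P2 indiff ⇒ p·5+(1-p)·9 = p·9+(1-p)·7 ⇒ p(-4) = (1-p)(-2) ⇒ p = 1/3

(p,q) = (1/3, 5/6)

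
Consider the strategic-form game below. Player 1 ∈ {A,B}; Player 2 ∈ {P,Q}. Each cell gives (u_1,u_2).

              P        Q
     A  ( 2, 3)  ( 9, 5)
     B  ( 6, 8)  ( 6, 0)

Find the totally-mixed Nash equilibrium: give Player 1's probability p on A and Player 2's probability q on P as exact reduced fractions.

P1 indiff ⇒ q·2+(1-q)·9 = q·6+(1-q)·6 ⇒ q(-4) = (1-q)(-3) ⇒ q = 3/7
P2 indiff ⇒ p·3+(1-p)·8 = p·5+(1-p)·0 ⇒ p(-2) = (1-p)(-8) ⇒ p = 4/5

P1 mixes 4/5 on A; P2 mixes 3/7 on P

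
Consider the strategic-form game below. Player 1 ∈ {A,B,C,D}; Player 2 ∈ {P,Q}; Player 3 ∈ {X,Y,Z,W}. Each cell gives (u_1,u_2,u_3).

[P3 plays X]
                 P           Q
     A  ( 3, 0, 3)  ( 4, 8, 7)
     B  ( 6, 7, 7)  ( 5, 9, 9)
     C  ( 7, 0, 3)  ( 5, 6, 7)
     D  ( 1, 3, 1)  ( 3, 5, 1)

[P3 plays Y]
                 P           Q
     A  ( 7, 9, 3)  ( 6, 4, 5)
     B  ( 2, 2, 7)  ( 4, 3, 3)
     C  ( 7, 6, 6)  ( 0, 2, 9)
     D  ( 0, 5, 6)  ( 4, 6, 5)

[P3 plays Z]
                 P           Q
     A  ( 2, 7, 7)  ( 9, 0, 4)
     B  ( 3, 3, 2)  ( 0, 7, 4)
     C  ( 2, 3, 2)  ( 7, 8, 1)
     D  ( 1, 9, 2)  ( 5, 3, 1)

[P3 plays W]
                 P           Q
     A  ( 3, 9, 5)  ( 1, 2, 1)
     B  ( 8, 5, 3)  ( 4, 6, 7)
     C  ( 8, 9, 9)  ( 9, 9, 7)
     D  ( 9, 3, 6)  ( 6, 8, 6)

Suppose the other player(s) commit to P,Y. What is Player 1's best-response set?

u_1(A vs P,Y) = 7
u_1(B vs P,Y) = 2
u_1(C vs P,Y) = 7
u_1(D vs P,Y) = 0
max payoff 7 at {A,C}

BR_1 = {A,C}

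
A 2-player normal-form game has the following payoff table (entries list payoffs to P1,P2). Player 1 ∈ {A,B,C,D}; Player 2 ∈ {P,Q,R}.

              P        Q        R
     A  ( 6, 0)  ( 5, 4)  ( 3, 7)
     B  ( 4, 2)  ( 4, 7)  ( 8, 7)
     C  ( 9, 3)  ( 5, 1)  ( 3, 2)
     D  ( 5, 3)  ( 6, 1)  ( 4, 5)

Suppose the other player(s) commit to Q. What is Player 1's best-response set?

u_1(A vs Q) = 5
u_1(B vs Q) = 4
u_1(C vs Q) = 5
u_1(D vs Q) = 6
max payoff 6 at {D}

argmax u_1 = {D}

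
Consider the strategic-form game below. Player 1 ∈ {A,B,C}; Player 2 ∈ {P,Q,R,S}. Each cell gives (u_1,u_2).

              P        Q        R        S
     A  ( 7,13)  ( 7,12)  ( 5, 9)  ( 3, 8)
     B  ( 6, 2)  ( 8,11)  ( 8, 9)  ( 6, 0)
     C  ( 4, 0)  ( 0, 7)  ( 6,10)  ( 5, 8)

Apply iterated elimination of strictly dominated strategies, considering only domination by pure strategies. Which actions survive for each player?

Survivors P1:{A,B} P2:{P,Q}

P1 drop C (B beats it: P:6>4 Q:8>0 R:8>6 S:6>5)
P2 drop R (Q beats it: A:12>9 B:11>9)
P2 drop S (P beats it: A:13>8 B:2>0)
P1→{A,B} P2→{P,Q}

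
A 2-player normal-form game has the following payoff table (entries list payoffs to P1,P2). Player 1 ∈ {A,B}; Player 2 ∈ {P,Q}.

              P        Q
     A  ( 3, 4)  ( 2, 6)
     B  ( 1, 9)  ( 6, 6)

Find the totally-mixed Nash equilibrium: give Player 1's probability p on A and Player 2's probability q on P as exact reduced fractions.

P1 mixes 3/5 on A; P2 mixes 2/3 on P

P1 indiff ⇒ q·3+(1-q)·2 = q·1+(1-q)·6 ⇒ q(2) = (1-q)(4) ⇒ q = 2/3
P2 indiff ⇒ p·4+(1-p)·9 = p·6+(1-p)·6 ⇒ p(-2) = (1-p)(-3) ⇒ p = 3/5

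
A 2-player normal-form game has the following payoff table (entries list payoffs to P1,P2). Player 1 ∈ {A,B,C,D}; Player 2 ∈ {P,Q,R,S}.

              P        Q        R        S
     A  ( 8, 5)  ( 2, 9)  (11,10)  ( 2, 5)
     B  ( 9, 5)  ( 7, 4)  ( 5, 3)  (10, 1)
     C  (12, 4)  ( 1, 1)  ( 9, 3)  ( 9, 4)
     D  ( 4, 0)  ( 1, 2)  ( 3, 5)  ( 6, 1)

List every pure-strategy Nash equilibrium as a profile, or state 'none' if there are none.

PSNE = {(A,R), (C,P)}

(A,P): not NE [P1→C gives 12>8; P2→R gives 10>5]
(A,Q): not NE [P1→B gives 7>2; P2→R gives 10>9]
(A,R): NE
(A,S): not NE [P1→B gives 10>2; P2→R gives 10>5]
(B,P): not NE [P1→C gives 12>9]
(B,Q): not NE [P2→P gives 5>4]
(B,R): not NE [P1→A gives 11>5; P2→P gives 5>3]
(B,S): not NE [P2→P gives 5>1]
(C,P): NE
(C,Q): not NE [P1→B gives 7>1; P2→S gives 4>1]
(C,R): not NE [P1→A gives 11>9; P2→S gives 4>3]
(C,S): not NE [P1→B gives 10>9]
(D,P): not NE [P1→C gives 12>4; P2→R gives 5>0]
(D,Q): not NE [P1→B gives 7>1; P2→R gives 5>2]
(D,R): not NE [P1→A gives 11>3]
(D,S): not NE [P1→B gives 10>6; P2→R gives 5>1]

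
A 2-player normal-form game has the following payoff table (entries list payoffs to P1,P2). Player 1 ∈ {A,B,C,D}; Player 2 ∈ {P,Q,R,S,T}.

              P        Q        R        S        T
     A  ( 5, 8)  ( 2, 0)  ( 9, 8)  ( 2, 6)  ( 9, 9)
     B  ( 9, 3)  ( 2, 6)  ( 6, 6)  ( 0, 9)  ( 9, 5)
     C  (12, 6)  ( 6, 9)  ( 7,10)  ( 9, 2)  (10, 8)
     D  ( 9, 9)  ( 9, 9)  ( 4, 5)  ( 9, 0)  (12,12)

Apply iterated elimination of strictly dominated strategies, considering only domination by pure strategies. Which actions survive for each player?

P1 drop B (C beats it: P:12>9 Q:6>2 R:7>6 S:9>0 T:10>9)
P2 drop P (T beats it: A:9>8 C:8>6 D:12>9)
P2 drop S (R beats it: A:8>6 C:10>2 D:5>0)
P1→{A,C,D} P2→{Q,R,T}

IESDS → P1:{A,C,D} P2:{Q,R,T}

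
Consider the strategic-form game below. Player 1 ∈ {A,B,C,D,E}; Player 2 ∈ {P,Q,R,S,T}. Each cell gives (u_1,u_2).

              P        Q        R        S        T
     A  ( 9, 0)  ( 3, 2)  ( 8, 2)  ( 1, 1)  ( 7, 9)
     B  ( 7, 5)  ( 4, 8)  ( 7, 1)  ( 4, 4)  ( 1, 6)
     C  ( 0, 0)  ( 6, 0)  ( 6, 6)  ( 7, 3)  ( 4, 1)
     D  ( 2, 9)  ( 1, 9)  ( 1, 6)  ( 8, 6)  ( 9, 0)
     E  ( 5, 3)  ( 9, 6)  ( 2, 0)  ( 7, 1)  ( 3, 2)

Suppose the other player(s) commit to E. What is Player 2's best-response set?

u_2(P vs E) = 3
u_2(Q vs E) = 6
u_2(R vs E) = 0
u_2(S vs E) = 1
u_2(T vs E) = 2
max payoff 6 at {Q}

argmax u_2 = {Q}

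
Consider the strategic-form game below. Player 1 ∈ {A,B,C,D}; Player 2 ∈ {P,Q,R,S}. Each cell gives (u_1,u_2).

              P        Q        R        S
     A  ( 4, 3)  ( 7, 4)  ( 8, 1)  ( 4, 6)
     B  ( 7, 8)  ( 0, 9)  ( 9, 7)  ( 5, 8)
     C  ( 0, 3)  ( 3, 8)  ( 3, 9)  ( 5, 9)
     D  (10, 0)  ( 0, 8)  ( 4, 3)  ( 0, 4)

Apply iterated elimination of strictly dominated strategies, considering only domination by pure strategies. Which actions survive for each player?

IESDS → P1:{A,B,C} P2:{Q,R,S}

P2 drop P (Q beats it: A:4>3 B:9>8 C:8>3 D:8>0)
P1 drop D (A beats it: Q:7>0 R:8>4 S:4>0)
P1→{A,B,C} P2→{Q,R,S}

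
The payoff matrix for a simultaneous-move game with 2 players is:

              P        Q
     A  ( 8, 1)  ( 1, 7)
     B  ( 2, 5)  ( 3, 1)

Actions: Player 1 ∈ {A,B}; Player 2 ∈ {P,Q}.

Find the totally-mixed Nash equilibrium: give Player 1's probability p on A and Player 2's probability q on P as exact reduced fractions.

P1 mixes 2/5 on A; P2 mixes 1/4 on P

P1 indiff ⇒ q·8+(1-q)·1 = q·2+(1-q)·3 ⇒ q(6) = (1-q)(2) ⇒ q = 1/4
P2 indiff ⇒ p·1+(1-p)·5 = p·7+(1-p)·1 ⇒ p(-6) = (1-p)(-4) ⇒ p = 2/5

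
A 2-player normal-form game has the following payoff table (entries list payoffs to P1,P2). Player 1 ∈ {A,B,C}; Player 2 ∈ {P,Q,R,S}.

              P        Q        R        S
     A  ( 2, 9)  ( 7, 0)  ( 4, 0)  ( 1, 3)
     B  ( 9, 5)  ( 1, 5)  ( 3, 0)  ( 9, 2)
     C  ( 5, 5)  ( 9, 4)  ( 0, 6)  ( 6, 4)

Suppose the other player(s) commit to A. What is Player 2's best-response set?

BR_2 = {P}

u_2(P vs A) = 9
u_2(Q vs A) = 0
u_2(R vs A) = 0
u_2(S vs A) = 3
max payoff 9 at {P}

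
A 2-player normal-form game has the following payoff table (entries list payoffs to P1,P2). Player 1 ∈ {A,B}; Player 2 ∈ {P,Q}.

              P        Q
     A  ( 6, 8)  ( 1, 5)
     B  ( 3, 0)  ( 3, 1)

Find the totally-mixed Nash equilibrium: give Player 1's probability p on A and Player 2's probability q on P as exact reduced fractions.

P1 indiff ⇒ q·6+(1-q)·1 = q·3+(1-q)·3 ⇒ q(3) = (1-q)(2) ⇒ q = 2/5
P2 indiff ⇒ p·8+(1-p)·0 = p·5+(1-p)·1 ⇒ p(3) = (1-p)(1) ⇒ p = 1/4

(p,q) = (1/4, 2/5)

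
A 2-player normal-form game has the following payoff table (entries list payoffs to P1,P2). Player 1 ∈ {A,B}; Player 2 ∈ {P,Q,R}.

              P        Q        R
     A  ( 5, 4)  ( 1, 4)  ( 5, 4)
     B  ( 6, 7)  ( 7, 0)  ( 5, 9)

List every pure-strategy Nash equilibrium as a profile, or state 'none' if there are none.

NE set: (A,R), (B,R)

(A,P): not NE [P1→B gives 6>5]
(A,Q): not NE [P1→B gives 7>1]
(A,R): NE
(B,P): not NE [P2→R gives 9>7]
(B,Q): not NE [P2→R gives 9>0]
(B,R): NE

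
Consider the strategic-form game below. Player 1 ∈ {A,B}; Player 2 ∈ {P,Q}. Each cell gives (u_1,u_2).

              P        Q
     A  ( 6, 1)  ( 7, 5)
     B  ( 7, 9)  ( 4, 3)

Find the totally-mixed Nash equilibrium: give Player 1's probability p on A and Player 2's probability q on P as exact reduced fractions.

P1 indiff ⇒ q·6+(1-q)·7 = q·7+(1-q)·4 ⇒ q(-1) = (1-q)(-3) ⇒ q = 3/4
P2 indiff ⇒ p·1+(1-p)·9 = p·5+(1-p)·3 ⇒ p(-4) = (1-p)(-6) ⇒ p = 3/5

p=3/5, q=3/4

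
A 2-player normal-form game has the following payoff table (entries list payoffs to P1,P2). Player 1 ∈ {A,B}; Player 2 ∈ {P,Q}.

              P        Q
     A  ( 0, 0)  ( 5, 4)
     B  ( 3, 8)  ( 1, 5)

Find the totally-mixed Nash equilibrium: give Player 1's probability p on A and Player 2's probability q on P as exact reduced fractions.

p=3/7, q=4/7

P1 indiff ⇒ q·0+(1-q)·5 = q·3+(1-q)·1 ⇒ q(-3) = (1-q)(-4) ⇒ q = 4/7
P2 indiff ⇒ p·0+(1-p)·8 = p·4+(1-p)·5 ⇒ p(-4) = (1-p)(-3) ⇒ p = 3/7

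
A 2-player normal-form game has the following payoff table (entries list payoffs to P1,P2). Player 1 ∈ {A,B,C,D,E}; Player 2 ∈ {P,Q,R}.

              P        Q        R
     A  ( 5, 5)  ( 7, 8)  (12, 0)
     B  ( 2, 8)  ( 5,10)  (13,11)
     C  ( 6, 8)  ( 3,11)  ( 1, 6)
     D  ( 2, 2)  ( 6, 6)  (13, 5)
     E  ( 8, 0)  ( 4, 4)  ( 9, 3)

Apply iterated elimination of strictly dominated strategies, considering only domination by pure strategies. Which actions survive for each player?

IESDS → P1:{A,B,D} P2:{Q,R}

P1 drop C (E beats it: P:8>6 Q:4>3 R:9>1)
P2 drop P (Q beats it: A:8>5 B:10>8 D:6>2 E:4>0)
P1 drop E (A beats it: Q:7>4 R:12>9)
P1→{A,B,D} P2→{Q,R}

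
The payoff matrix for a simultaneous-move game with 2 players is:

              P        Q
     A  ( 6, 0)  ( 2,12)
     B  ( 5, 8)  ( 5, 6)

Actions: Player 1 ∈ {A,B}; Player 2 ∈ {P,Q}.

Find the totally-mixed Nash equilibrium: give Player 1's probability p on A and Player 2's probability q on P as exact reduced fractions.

P1 indiff ⇒ q·6+(1-q)·2 = q·5+(1-q)·5 ⇒ q(1) = (1-q)(3) ⇒ q = 3/4
P2 indiff ⇒ p·0+(1-p)·8 = p·12+(1-p)·6 ⇒ p(-12) = (1-p)(-2) ⇒ p = 1/7

P1 mixes 1/7 on A; P2 mixes 3/4 on P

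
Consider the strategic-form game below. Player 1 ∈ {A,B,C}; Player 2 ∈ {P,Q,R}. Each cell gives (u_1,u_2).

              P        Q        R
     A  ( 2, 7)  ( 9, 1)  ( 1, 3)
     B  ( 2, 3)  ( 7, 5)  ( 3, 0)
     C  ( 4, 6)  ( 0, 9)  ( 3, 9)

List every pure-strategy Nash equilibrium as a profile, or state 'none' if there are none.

Nash profiles: (C,R)

(A,P): not NE [P1→C gives 4>2]
(A,Q): not NE [P2→P gives 7>1]
(A,R): not NE [P1→C gives 3>1; P2→P gives 7>3]
(B,P): not NE [P1→C gives 4>2; P2→Q gives 5>3]
(B,Q): not NE [P1→A gives 9>7]
(B,R): not NE [P2→Q gives 5>0]
(C,P): not NE [P2→R gives 9>6]
(C,Q): not NE [P1→A gives 9>0]
(C,R): NE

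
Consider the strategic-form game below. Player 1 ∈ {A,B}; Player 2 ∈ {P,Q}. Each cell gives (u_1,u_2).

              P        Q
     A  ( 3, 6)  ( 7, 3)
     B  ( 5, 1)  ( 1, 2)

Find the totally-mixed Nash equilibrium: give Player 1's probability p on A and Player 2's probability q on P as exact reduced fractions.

P1 indiff ⇒ q·3+(1-q)·7 = q·5+(1-q)·1 ⇒ q(-2) = (1-q)(-6) ⇒ q = 3/4
P2 indiff ⇒ p·6+(1-p)·1 = p·3+(1-p)·2 ⇒ p(3) = (1-p)(1) ⇒ p = 1/4

(p,q) = (1/4, 3/4)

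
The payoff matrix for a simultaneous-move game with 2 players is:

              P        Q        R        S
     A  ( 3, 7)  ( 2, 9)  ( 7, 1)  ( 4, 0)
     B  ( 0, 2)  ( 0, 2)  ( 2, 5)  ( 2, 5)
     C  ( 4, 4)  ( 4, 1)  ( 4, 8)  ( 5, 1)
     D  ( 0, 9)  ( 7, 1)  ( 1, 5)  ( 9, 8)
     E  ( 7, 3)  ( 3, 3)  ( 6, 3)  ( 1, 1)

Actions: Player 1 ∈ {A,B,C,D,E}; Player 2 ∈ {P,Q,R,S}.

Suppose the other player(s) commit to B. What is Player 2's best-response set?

BR_2 = {R,S}

u_2(P vs B) = 2
u_2(Q vs B) = 2
u_2(R vs B) = 5
u_2(S vs B) = 5
max payoff 5 at {R,S}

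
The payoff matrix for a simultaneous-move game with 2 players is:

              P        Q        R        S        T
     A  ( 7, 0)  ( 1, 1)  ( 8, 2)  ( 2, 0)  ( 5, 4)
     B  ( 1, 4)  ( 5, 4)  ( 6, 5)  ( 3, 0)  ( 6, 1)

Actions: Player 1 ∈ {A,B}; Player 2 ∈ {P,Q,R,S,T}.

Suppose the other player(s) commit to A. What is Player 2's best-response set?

u_2(P vs A) = 0
u_2(Q vs A) = 1
u_2(R vs A) = 2
u_2(S vs A) = 0
u_2(T vs A) = 4
max payoff 4 at {T}

argmax u_2 = {T}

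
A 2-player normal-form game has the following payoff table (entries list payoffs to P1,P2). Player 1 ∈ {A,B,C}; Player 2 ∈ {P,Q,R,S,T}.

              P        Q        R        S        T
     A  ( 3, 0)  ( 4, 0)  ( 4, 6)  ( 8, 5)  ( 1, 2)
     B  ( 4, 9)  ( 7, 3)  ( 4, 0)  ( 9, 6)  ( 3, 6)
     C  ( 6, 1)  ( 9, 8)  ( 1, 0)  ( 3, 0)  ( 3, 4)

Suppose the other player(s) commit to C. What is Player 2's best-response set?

u_2(P vs C) = 1
u_2(Q vs C) = 8
u_2(R vs C) = 0
u_2(S vs C) = 0
u_2(T vs C) = 4
max payoff 8 at {Q}

argmax u_2 = {Q}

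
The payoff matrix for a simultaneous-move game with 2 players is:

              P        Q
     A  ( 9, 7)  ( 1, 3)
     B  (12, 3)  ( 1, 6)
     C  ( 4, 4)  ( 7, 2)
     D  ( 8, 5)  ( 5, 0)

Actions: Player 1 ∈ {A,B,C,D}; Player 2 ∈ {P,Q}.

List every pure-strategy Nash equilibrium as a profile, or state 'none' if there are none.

(A,P): not NE [P1→B gives 12>9]
(A,Q): not NE [P1→C gives 7>1; P2→P gives 7>3]
(B,P): not NE [P2→Q gives 6>3]
(B,Q): not NE [P1→C gives 7>1]
(C,P): not NE [P1→B gives 12>4]
(C,Q): not NE [P2→P gives 4>2]
(D,P): not NE [P1→B gives 12>8]
(D,Q): not NE [P1→C gives 7>5; P2→P gives 5>0]

Equilibria: none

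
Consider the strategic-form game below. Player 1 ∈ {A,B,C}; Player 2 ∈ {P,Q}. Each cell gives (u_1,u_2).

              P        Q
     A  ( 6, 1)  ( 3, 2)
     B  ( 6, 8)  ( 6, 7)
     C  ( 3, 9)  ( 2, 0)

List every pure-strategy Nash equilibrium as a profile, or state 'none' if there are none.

PSNE = {(B,P)}

(A,P): not NE [P2→Q gives 2>1]
(A,Q): not NE [P1→B gives 6>3]
(B,P): NE
(B,Q): not NE [P2→P gives 8>7]
(C,P): not NE [P1→B gives 6>3]
(C,Q): not NE [P1→B gives 6>2; P2→P gives 9>0]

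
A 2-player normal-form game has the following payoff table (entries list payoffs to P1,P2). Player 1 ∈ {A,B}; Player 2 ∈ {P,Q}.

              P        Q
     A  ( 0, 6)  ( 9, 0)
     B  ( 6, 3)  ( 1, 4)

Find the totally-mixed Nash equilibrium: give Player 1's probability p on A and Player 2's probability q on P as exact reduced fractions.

P1 indiff ⇒ q·0+(1-q)·9 = q·6+(1-q)·1 ⇒ q(-6) = (1-q)(-8) ⇒ q = 4/7
P2 indiff ⇒ p·6+(1-p)·3 = p·0+(1-p)·4 ⇒ p(6) = (1-p)(1) ⇒ p = 1/7

P1 mixes 1/7 on A; P2 mixes 4/7 on P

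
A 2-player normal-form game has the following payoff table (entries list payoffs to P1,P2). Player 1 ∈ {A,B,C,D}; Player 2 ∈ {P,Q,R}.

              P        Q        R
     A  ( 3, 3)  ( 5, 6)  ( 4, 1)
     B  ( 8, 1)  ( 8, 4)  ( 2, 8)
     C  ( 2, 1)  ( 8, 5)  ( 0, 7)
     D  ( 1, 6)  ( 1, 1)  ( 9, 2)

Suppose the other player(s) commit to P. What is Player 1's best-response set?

P1 best: {B}

u_1(A vs P) = 3
u_1(B vs P) = 8
u_1(C vs P) = 2
u_1(D vs P) = 1
max payoff 8 at {B}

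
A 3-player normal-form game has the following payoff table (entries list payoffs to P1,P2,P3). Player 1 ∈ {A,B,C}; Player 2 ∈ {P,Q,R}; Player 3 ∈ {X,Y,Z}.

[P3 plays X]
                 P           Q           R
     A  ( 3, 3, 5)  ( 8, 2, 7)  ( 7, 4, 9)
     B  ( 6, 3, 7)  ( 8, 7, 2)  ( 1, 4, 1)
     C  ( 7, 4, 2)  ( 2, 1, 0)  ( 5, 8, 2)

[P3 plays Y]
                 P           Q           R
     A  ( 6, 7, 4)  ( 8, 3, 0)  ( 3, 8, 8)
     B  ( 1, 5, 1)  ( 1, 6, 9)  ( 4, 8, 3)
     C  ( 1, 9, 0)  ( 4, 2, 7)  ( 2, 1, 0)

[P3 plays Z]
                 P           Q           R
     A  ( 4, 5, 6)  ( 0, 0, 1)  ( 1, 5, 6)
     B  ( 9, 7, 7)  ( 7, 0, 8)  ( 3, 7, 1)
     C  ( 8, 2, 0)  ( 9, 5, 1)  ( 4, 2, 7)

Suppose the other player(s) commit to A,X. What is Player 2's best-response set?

u_2(P vs A,X) = 3
u_2(Q vs A,X) = 2
u_2(R vs A,X) = 4
max payoff 4 at {R}

P2 best: {R}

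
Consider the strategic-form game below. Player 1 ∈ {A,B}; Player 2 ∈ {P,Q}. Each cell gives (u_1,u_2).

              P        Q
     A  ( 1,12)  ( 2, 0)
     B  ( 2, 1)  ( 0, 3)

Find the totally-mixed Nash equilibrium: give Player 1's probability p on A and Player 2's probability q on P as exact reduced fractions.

P1 indiff ⇒ q·1+(1-q)·2 = q·2+(1-q)·0 ⇒ q(-1) = (1-q)(-2) ⇒ q = 2/3
P2 indiff ⇒ p·12+(1-p)·1 = p·0+(1-p)·3 ⇒ p(12) = (1-p)(2) ⇒ p = 1/7

(p,q) = (1/7, 2/3)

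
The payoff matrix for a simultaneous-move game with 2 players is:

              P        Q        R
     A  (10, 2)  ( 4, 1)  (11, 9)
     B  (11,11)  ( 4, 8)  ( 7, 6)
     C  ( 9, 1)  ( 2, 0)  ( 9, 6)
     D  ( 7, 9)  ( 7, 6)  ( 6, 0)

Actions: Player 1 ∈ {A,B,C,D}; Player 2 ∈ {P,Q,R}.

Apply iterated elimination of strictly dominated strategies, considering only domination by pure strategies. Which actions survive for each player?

Survivors P1:{A,B} P2:{P,R}

P1 drop C (A beats it: P:10>9 Q:4>2 R:11>9)
P2 drop Q (P beats it: A:2>1 B:11>8 D:9>6)
P1 drop D (A beats it: P:10>7 R:11>6)
P1→{A,B} P2→{P,R}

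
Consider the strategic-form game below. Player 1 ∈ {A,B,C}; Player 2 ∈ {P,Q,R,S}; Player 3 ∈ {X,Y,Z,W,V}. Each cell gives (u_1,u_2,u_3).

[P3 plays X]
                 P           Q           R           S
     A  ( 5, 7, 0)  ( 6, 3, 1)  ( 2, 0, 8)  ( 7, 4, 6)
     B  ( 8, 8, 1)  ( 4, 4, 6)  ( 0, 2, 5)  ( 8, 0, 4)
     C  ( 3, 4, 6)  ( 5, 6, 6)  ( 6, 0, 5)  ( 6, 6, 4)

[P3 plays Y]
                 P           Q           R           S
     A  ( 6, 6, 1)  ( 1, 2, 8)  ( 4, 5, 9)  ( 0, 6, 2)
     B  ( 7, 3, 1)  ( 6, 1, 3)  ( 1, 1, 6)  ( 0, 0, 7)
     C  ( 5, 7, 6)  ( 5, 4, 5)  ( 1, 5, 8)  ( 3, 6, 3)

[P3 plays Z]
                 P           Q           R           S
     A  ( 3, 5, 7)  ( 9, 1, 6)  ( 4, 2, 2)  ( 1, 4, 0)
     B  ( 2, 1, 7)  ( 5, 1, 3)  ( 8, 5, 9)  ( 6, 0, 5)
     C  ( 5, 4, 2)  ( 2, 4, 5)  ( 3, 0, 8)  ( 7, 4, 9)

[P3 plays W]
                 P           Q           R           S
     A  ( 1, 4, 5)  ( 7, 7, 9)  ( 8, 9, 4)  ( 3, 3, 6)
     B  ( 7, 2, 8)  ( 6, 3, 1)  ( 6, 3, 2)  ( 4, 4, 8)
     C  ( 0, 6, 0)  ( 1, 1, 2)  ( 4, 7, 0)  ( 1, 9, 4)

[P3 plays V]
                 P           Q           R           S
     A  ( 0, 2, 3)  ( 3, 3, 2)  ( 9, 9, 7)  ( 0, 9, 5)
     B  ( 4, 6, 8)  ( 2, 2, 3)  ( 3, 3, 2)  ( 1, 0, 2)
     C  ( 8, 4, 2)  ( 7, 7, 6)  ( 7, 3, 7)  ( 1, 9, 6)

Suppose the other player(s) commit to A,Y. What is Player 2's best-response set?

u_2(P vs A,Y) = 6
u_2(Q vs A,Y) = 2
u_2(R vs A,Y) = 5
u_2(S vs A,Y) = 6
max payoff 6 at {P,S}

P2 best: {P,S}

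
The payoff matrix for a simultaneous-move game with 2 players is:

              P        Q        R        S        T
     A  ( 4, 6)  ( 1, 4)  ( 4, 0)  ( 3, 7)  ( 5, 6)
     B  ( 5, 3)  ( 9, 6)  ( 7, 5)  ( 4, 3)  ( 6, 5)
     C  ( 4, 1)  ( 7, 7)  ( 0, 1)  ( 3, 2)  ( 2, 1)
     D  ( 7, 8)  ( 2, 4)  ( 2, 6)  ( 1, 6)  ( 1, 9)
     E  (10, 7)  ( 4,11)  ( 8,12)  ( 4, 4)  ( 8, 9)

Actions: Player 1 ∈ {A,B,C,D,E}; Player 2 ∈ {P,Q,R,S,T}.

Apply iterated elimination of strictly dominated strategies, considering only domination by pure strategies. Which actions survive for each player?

Remaining: P1:{B,E} P2:{Q,R}

P1 drop A (B beats it: P:5>4 Q:9>1 R:7>4 S:4>3 T:6>5)
P1 drop C (B beats it: P:5>4 Q:9>7 R:7>0 S:4>3 T:6>2)
P1 drop D (E beats it: P:10>7 Q:4>2 R:8>2 S:4>1 T:8>1)
P2 drop P (Q beats it: B:6>3 E:11>7)
P2 drop S (Q beats it: B:6>3 E:11>4)
P2 drop T (Q beats it: B:6>5 E:11>9)
P1→{B,E} P2→{Q,R}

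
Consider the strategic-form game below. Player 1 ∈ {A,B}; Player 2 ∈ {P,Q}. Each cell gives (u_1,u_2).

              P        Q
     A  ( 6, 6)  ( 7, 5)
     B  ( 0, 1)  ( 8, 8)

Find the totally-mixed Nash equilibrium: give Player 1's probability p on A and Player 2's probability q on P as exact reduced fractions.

P1 indiff ⇒ q·6+(1-q)·7 = q·0+(1-q)·8 ⇒ q(6) = (1-q)(1) ⇒ q = 1/7
P2 indiff ⇒ p·6+(1-p)·1 = p·5+(1-p)·8 ⇒ p(1) = (1-p)(7) ⇒ p = 7/8

P1 mixes 7/8 on A; P2 mixes 1/7 on P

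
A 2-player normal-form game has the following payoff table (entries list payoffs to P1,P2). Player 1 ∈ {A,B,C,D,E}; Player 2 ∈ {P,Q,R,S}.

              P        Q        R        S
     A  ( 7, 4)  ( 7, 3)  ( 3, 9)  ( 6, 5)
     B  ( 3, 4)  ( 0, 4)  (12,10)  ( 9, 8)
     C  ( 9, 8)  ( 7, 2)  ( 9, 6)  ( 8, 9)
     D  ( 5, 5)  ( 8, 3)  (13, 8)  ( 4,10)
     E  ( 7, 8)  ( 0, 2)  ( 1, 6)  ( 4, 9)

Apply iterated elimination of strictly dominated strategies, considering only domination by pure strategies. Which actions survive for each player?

P1 drop E (C beats it: P:9>7 Q:7>0 R:9>1 S:8>4)
P2 drop P (S beats it: A:5>4 B:8>4 C:9>8 D:10>5)
P2 drop Q (R beats it: A:9>3 B:10>4 C:6>2 D:8>3)
P1 drop A (B beats it: R:12>3 S:9>6)
P1 drop C (B beats it: R:12>9 S:9>8)
P1→{B,D} P2→{R,S}

Survivors P1:{B,D} P2:{R,S}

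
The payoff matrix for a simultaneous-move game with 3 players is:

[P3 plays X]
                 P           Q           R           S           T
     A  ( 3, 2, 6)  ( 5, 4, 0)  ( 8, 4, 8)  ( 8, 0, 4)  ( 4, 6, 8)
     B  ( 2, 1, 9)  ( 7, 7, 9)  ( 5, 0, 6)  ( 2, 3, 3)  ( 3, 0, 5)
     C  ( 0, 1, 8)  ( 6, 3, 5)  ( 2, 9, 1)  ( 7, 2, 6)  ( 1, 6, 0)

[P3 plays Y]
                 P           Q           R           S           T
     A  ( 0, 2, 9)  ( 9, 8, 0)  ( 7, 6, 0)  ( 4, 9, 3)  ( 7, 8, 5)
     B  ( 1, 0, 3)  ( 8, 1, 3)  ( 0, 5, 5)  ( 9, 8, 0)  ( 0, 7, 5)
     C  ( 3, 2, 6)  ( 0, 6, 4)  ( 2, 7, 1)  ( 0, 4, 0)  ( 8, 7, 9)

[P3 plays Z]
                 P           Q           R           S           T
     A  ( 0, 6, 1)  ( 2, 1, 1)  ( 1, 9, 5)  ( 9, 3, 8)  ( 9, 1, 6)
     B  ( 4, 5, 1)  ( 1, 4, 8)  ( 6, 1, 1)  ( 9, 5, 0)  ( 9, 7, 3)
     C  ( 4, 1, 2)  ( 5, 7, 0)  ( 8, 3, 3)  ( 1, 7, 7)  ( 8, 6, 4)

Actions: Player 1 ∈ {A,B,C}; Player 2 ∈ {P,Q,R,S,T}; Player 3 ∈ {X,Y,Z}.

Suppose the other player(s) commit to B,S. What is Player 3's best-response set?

u_3(X vs B,S) = 3
u_3(Y vs B,S) = 0
u_3(Z vs B,S) = 0
max payoff 3 at {X}

BR_3 = {X}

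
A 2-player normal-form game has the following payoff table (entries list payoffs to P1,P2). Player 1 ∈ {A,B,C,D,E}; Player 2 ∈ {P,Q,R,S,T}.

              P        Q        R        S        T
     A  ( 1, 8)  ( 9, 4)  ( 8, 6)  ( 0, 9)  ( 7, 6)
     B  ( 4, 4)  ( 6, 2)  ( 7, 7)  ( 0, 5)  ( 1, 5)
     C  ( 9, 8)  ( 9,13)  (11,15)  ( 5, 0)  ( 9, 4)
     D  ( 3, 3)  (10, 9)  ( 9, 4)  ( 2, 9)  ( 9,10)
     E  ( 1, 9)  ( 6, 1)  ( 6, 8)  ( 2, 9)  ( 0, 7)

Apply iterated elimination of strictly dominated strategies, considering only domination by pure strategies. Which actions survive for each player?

Remaining: P1:{C,D} P2:{Q,R,T}

P1 drop A (D beats it: P:3>1 Q:10>9 R:9>8 S:2>0 T:9>7)
P1 drop B (C beats it: P:9>4 Q:9>6 R:11>7 S:5>0 T:9>1)
P1 drop E (C beats it: P:9>1 Q:9>6 R:11>6 S:5>2 T:9>0)
P2 drop P (Q beats it: C:13>8 D:9>3)
P2 drop S (T beats it: C:4>0 D:10>9)
P1→{C,D} P2→{Q,R,T}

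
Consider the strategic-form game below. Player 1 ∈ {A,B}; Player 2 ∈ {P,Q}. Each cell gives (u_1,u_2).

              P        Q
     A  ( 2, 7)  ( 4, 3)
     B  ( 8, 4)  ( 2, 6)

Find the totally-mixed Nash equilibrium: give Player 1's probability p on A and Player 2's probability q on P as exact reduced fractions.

P1 indiff ⇒ q·2+(1-q)·4 = q·8+(1-q)·2 ⇒ q(-6) = (1-q)(-2) ⇒ q = 1/4
P2 indiff ⇒ p·7+(1-p)·4 = p·3+(1-p)·6 ⇒ p(4) = (1-p)(2) ⇒ p = 1/3

(p,q) = (1/3, 1/4)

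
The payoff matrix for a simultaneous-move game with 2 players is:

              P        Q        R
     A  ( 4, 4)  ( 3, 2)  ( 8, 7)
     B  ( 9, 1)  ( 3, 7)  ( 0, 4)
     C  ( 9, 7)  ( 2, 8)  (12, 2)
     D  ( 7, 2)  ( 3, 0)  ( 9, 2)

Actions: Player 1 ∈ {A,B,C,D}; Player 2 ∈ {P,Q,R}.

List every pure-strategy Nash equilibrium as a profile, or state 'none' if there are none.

Nash profiles: (B,Q)

(A,P): not NE [P1→C gives 9>4; P2→R gives 7>4]
(A,Q): not NE [P2→R gives 7>2]
(A,R): not NE [P1→C gives 12>8]
(B,P): not NE [P2→Q gives 7>1]
(B,Q): NE
(B,R): not NE [P1→C gives 12>0; P2→Q gives 7>4]
(C,P): not NE [P2→Q gives 8>7]
(C,Q): not NE [P1→D gives 3>2]
(C,R): not NE [P2→Q gives 8>2]
(D,P): not NE [P1→C gives 9>7]
(D,Q): not NE [P2→R gives 2>0]
(D,R): not NE [P1→C gives 12>9]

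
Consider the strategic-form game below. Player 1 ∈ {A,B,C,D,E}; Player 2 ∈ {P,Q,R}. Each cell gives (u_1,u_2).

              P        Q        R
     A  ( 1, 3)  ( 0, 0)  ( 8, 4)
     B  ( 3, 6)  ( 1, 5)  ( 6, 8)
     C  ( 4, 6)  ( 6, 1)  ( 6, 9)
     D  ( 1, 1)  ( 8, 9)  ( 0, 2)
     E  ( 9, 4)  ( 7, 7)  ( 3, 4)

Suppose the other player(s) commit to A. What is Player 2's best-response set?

BR_2 = {R}

u_2(P vs A) = 3
u_2(Q vs A) = 0
u_2(R vs A) = 4
max payoff 4 at {R}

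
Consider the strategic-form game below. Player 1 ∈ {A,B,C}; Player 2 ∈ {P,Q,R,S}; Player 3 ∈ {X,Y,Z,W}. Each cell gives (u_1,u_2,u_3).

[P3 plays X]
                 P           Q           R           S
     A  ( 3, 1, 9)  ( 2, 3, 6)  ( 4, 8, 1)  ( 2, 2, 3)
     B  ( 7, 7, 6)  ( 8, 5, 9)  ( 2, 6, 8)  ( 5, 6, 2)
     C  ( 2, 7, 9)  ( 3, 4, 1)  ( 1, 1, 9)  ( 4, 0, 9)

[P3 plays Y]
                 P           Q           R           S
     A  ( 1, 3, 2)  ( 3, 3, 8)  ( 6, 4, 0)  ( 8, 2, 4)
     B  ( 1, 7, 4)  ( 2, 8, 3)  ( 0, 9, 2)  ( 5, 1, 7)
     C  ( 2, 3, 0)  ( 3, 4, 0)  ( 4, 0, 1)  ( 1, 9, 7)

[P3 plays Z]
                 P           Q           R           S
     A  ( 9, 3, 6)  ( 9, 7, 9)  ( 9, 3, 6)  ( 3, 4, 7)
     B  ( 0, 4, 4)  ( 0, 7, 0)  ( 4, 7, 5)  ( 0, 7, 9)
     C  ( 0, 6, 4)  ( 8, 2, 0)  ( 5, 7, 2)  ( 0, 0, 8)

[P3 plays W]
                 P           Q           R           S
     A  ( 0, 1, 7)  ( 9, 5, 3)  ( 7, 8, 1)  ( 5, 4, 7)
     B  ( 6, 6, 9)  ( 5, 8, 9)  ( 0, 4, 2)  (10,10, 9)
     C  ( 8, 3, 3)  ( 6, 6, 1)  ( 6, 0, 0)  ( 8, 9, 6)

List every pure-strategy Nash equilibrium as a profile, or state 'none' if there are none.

Nash profiles: (A,Q,Z), (B,S,W)

(A,P,X): not NE [P1→B gives 7>3; P2→R gives 8>1]
(A,P,Y): not NE [P1→C gives 2>1; P2→R gives 4>3; P3→X gives 9>2]
(A,P,Z): not NE [P2→Q gives 7>3; P3→X gives 9>6]
(A,P,W): not NE [P1→C gives 8>0; P2→R gives 8>1; P3→X gives 9>7]
(A,Q,X): not NE [P1→B gives 8>2; P2→R gives 8>3; P3→Z gives 9>6]
(A,Q,Y): not NE [P2→R gives 4>3; P3→Z gives 9>8]
(A,Q,Z): NE
(A,Q,W): not NE [P2→R gives 8>5; P3→Z gives 9>3]
(A,R,X): not NE [P3→Z gives 6>1]
(A,R,Y): not NE [P3→Z gives 6>0]
(A,R,Z): not NE [P2→Q gives 7>3]
(A,R,W): not NE [P3→Z gives 6>1]
(A,S,X): not NE [P1→B gives 5>2; P2→R gives 8>2; P3→W gives 7>3]
(A,S,Y): not NE [P2→R gives 4>2; P3→W gives 7>4]
(A,S,Z): not NE [P2→Q gives 7>4]
(A,S,W): not NE [P1→B gives 10>5; P2→R gives 8>4]
(B,P,X): not NE [P3→W gives 9>6]
(B,P,Y): not NE [P1→C gives 2>1; P2→R gives 9>7; P3→W gives 9>4]
(B,P,Z): not NE [P1→A gives 9>0; P2→S gives 7>4; P3→W gives 9>4]
(B,P,W): not NE [P1→C gives 8>6; P2→S gives 10>6]
(B,Q,X): not NE [P2→P gives 7>5]
(B,Q,Y): not NE [P1→C gives 3>2; P2→R gives 9>8; P3→W gives 9>3]
(B,Q,Z): not NE [P1→A gives 9>0; P3→W gives 9>0]
(B,Q,W): not NE [P1→A gives 9>5; P2→S gives 10>8]
(B,R,X): not NE [P1→A gives 4>2; P2→P gives 7>6]
(B,R,Y): not NE [P1→A gives 6>0; P3→X gives 8>2]
(B,R,Z): not NE [P1→A gives 9>4; P3→X gives 8>5]
(B,R,W): not NE [P1→A gives 7>0; P2→S gives 10>4; P3→X gives 8>2]
(B,S,X): not NE [P2→P gives 7>6; P3→W gives 9>2]
(B,S,Y): not NE [P1→A gives 8>5; P2→R gives 9>1; P3→W gives 9>7]
(B,S,Z): not NE [P1→A gives 3>0]
(B,S,W): NE
(C,P,X): not NE [P1→B gives 7>2]
(C,P,Y): not NE [P2→S gives 9>3; P3→X gives 9>0]
(C,P,Z): not NE [P1→A gives 9>0; P2→R gives 7>6; P3→X gives 9>4]
(C,P,W): not NE [P2→S gives 9>3; P3→X gives 9>3]
(C,Q,X): not NE [P1→B gives 8>3; P2→P gives 7>4]
(C,Q,Y): not NE [P2→S gives 9>4; P3→W gives 1>0]
(C,Q,Z): not NE [P1→A gives 9>8; P2→R gives 7>2; P3→W gives 1>0]
(C,Q,W): not NE [P1→A gives 9>6; P2→S gives 9>6]
(C,R,X): not NE [P1→A gives 4>1; P2→P gives 7>1]
(C,R,Y): not NE [P1→A gives 6>4; P2→S gives 9>0; P3→X gives 9>1]
(C,R,Z): not NE [P1→A gives 9>5; P3→X gives 9>2]
(C,R,W): not NE [P1→A gives 7>6; P2→S gives 9>0; P3→X gives 9>0]
(C,S,X): not NE [P1→B gives 5>4; P2→P gives 7>0]
(C,S,Y): not NE [P1→A gives 8>1; P3→X gives 9>7]
(C,S,Z): not NE [P1→A gives 3>0; P2→R gives 7>0; P3→X gives 9>8]
(C,S,W): not NE [P1→B gives 10>8; P3→X gives 9>6]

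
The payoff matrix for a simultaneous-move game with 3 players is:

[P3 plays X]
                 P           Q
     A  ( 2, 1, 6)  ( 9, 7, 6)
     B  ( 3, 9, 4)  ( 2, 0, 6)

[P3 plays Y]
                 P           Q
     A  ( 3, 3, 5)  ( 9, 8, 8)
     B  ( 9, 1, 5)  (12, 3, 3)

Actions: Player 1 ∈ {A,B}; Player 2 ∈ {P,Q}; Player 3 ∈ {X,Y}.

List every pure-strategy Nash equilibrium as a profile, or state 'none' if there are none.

(A,P,X): not NE [P1→B gives 3>2; P2→Q gives 7>1]
(A,P,Y): not NE [P1→B gives 9>3; P2→Q gives 8>3; P3→X gives 6>5]
(A,Q,X): not NE [P3→Y gives 8>6]
(A,Q,Y): not NE [P1→B gives 12>9]
(B,P,X): not NE [P3→Y gives 5>4]
(B,P,Y): not NE [P2→Q gives 3>1]
(B,Q,X): not NE [P1→A gives 9>2; P2→P gives 9>0]
(B,Q,Y): not NE [P3→X gives 6>3]

PSNE: ∅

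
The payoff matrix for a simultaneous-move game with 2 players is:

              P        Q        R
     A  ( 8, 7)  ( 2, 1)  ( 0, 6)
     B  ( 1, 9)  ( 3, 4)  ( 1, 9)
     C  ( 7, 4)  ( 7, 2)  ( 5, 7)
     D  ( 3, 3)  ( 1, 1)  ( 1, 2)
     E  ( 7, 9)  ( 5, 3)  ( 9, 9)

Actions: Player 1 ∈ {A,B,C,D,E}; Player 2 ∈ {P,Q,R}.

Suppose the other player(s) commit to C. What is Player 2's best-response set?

P2 best: {R}

u_2(P vs C) = 4
u_2(Q vs C) = 2
u_2(R vs C) = 7
max payoff 7 at {R}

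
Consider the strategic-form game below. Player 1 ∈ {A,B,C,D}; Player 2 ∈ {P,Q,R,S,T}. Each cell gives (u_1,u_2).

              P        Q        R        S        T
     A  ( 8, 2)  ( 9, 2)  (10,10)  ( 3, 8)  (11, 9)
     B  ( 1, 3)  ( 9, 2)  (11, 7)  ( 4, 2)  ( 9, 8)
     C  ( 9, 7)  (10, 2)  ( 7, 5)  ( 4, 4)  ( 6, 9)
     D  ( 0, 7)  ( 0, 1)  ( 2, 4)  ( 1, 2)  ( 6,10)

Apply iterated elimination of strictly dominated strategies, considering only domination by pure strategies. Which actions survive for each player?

Remaining: P1:{A,B} P2:{R,T}

P1 drop D (A beats it: P:8>0 Q:9>0 R:10>2 S:3>1 T:11>6)
P2 drop P (T beats it: A:9>2 B:8>3 C:9>7)
P2 drop Q (R beats it: A:10>2 B:7>2 C:5>2)
P2 drop S (R beats it: A:10>8 B:7>2 C:5>4)
P1 drop C (A beats it: R:10>7 T:11>6)
P1→{A,B} P2→{R,T}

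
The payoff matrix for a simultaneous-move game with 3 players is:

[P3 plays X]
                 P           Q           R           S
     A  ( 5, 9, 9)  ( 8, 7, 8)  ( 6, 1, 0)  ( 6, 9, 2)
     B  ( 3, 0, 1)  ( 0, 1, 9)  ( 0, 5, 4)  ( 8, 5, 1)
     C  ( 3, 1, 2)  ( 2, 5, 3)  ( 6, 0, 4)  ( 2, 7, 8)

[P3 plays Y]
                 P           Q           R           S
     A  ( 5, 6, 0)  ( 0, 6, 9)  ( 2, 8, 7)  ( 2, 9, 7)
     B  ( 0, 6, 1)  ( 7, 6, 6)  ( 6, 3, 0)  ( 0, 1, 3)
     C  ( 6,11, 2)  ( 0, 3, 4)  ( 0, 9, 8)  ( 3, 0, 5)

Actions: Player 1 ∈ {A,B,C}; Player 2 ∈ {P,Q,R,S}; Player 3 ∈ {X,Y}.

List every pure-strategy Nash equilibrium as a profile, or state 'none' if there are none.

NE set: (A,P,X), (C,P,Y)

(A,P,X): NE
(A,P,Y): not NE [P1→C gives 6>5; P2→S gives 9>6; P3→X gives 9>0]
(A,Q,X): not NE [P2→S gives 9>7; P3→Y gives 9>8]
(A,Q,Y): not NE [P1→B gives 7>0; P2→S gives 9>6]
(A,R,X): not NE [P2→S gives 9>1; P3→Y gives 7>0]
(A,R,Y): not NE [P1→B gives 6>2; P2→S gives 9>8]
(A,S,X): not NE [P1→B gives 8>6; P3→Y gives 7>2]
(A,S,Y): not NE [P1→C gives 3>2]
(B,P,X): not NE [P1→A gives 5>3; P2→S gives 5>0]
(B,P,Y): not NE [P1→C gives 6>0]
(B,Q,X): not NE [P1→A gives 8>0; P2→S gives 5>1]
(B,Q,Y): not NE [P3→X gives 9>6]
(B,R,X): not NE [P1→C gives 6>0]
(B,R,Y): not NE [P2→Q gives 6>3; P3→X gives 4>0]
(B,S,X): not NE [P3→Y gives 3>1]
(B,S,Y): not NE [P1→C gives 3>0; P2→Q gives 6>1]
(C,P,X): not NE [P1→A gives 5>3; P2→S gives 7>1]
(C,P,Y): NE
(C,Q,X): not NE [P1→A gives 8>2; P2→S gives 7>5; P3→Y gives 4>3]
(C,Q,Y): not NE [P1→B gives 7>0; P2→P gives 11>3]
(C,R,X): not NE [P2→S gives 7>0; P3→Y gives 8>4]
(C,R,Y): not NE [P1→B gives 6>0; P2→P gives 11>9]
(C,S,X): not NE [P1→B gives 8>2]
(C,S,Y): not NE [P2→P gives 11>0; P3→X gives 8>5]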